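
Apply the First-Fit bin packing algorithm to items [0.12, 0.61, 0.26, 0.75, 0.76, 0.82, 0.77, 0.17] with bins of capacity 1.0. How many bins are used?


Place items sequentially using First-Fit:
  Item 0.12 -> new Bin 1
  Item 0.61 -> Bin 1 (now 0.73)
  Item 0.26 -> Bin 1 (now 0.99)
  Item 0.75 -> new Bin 2
  Item 0.76 -> new Bin 3
  Item 0.82 -> new Bin 4
  Item 0.77 -> new Bin 5
  Item 0.17 -> Bin 2 (now 0.92)
Total bins used = 5

5


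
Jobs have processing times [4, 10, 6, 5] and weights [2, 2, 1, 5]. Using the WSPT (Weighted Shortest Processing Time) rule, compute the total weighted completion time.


Compute p/w ratios and sort ascending (WSPT): [(5, 5), (4, 2), (10, 2), (6, 1)]
Compute weighted completion times:
  Job (p=5,w=5): C=5, w*C=5*5=25
  Job (p=4,w=2): C=9, w*C=2*9=18
  Job (p=10,w=2): C=19, w*C=2*19=38
  Job (p=6,w=1): C=25, w*C=1*25=25
Total weighted completion time = 106

106


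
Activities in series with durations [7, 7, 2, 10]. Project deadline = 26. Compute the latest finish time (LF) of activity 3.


LF(activity 3) = deadline - sum of successor durations
Successors: activities 4 through 4 with durations [10]
Sum of successor durations = 10
LF = 26 - 10 = 16

16


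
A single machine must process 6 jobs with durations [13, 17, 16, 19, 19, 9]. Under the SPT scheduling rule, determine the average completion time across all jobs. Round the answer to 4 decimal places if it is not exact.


Sort jobs by processing time (SPT order): [9, 13, 16, 17, 19, 19]
Compute completion times sequentially:
  Job 1: processing = 9, completes at 9
  Job 2: processing = 13, completes at 22
  Job 3: processing = 16, completes at 38
  Job 4: processing = 17, completes at 55
  Job 5: processing = 19, completes at 74
  Job 6: processing = 19, completes at 93
Sum of completion times = 291
Average completion time = 291/6 = 48.5

48.5


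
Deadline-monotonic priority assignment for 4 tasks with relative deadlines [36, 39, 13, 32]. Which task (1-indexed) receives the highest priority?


Sort tasks by relative deadline (ascending):
  Task 3: deadline = 13
  Task 4: deadline = 32
  Task 1: deadline = 36
  Task 2: deadline = 39
Priority order (highest first): [3, 4, 1, 2]
Highest priority task = 3

3


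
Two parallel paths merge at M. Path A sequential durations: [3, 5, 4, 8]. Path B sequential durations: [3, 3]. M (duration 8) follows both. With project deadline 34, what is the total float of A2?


Forward pass: ES(A2) = sum of predecessors on chain A = 3
EF = ES + duration = 3 + 5 = 8
Backward pass: LF(M) = deadline = 34; LS(M) = 34 - 8 = 26
LF(A2) = LS(M) - sum(successors on chain A) = 26 - 12 = 14
LS = LF - duration = 14 - 5 = 9
Total float = LS - ES = 9 - 3 = 6

6


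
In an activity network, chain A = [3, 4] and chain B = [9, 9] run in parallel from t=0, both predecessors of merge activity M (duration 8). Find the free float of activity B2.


ES(B2) = sum of predecessors on chain B = 9
EF(B2) = ES + duration = 9 + 9 = 18
Successor of B2 is M. ES(M) = max(sum(A), sum(B)) = max(7, 18) = 18
Free float = ES(successor) - EF(current) = 18 - 18 = 0

0


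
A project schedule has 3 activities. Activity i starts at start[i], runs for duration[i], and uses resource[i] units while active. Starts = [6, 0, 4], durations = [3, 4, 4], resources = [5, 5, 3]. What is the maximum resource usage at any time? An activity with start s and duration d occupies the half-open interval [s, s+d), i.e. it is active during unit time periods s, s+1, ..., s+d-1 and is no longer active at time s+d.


Each activity i is active on [start_i, start_i + duration_i).
Compute total resource usage per time slot:
  t=0: active resources = [5], total = 5
  t=1: active resources = [5], total = 5
  t=2: active resources = [5], total = 5
  t=3: active resources = [5], total = 5
  t=4: active resources = [3], total = 3
  t=5: active resources = [3], total = 3
  t=6: active resources = [5, 3], total = 8
  t=7: active resources = [5, 3], total = 8
  t=8: active resources = [5], total = 5
Peak resource demand = 8

8


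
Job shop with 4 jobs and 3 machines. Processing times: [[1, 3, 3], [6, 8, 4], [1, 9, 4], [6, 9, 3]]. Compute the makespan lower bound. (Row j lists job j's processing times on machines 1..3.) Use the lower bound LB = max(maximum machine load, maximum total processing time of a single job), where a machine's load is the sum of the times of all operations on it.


Machine loads:
  Machine 1: 1 + 6 + 1 + 6 = 14
  Machine 2: 3 + 8 + 9 + 9 = 29
  Machine 3: 3 + 4 + 4 + 3 = 14
Max machine load = 29
Job totals:
  Job 1: 7
  Job 2: 18
  Job 3: 14
  Job 4: 18
Max job total = 18
Lower bound = max(29, 18) = 29

29


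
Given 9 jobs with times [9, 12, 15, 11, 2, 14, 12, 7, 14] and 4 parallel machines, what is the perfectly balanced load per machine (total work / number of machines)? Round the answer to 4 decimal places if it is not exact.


Total processing time = 9 + 12 + 15 + 11 + 2 + 14 + 12 + 7 + 14 = 96
Number of machines = 4
Ideal balanced load = 96 / 4 = 24.0

24.0


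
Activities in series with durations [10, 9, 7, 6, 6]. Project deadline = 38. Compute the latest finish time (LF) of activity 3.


LF(activity 3) = deadline - sum of successor durations
Successors: activities 4 through 5 with durations [6, 6]
Sum of successor durations = 12
LF = 38 - 12 = 26

26


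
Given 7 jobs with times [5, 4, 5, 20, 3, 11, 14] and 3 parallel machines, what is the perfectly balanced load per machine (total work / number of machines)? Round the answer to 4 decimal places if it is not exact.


Total processing time = 5 + 4 + 5 + 20 + 3 + 11 + 14 = 62
Number of machines = 3
Ideal balanced load = 62 / 3 = 20.6667

20.6667


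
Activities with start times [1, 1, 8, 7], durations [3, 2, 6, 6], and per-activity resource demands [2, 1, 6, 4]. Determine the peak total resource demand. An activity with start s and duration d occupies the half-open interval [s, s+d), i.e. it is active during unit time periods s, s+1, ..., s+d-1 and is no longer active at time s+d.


Each activity i is active on [start_i, start_i + duration_i).
Compute total resource usage per time slot:
  t=0: active resources = [], total = 0
  t=1: active resources = [2, 1], total = 3
  t=2: active resources = [2, 1], total = 3
  t=3: active resources = [2], total = 2
  t=4: active resources = [], total = 0
  t=5: active resources = [], total = 0
  t=6: active resources = [], total = 0
  t=7: active resources = [4], total = 4
  t=8: active resources = [6, 4], total = 10
  t=9: active resources = [6, 4], total = 10
  t=10: active resources = [6, 4], total = 10
  t=11: active resources = [6, 4], total = 10
  t=12: active resources = [6, 4], total = 10
  t=13: active resources = [6], total = 6
Peak resource demand = 10

10


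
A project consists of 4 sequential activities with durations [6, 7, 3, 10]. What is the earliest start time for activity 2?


Activity 2 starts after activities 1 through 1 complete.
Predecessor durations: [6]
ES = 6 = 6

6


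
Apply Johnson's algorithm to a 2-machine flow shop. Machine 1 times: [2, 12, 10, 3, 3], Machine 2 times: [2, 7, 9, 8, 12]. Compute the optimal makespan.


Apply Johnson's rule:
  Group 1 (a <= b): [(1, 2, 2), (4, 3, 8), (5, 3, 12)]
  Group 2 (a > b): [(3, 10, 9), (2, 12, 7)]
Optimal job order: [1, 4, 5, 3, 2]
Schedule:
  Job 1: M1 done at 2, M2 done at 4
  Job 4: M1 done at 5, M2 done at 13
  Job 5: M1 done at 8, M2 done at 25
  Job 3: M1 done at 18, M2 done at 34
  Job 2: M1 done at 30, M2 done at 41
Makespan = 41

41


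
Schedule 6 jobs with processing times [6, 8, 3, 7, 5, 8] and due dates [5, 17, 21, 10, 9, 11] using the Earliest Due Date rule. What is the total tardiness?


Sort by due date (EDD order): [(6, 5), (5, 9), (7, 10), (8, 11), (8, 17), (3, 21)]
Compute completion times and tardiness:
  Job 1: p=6, d=5, C=6, tardiness=max(0,6-5)=1
  Job 2: p=5, d=9, C=11, tardiness=max(0,11-9)=2
  Job 3: p=7, d=10, C=18, tardiness=max(0,18-10)=8
  Job 4: p=8, d=11, C=26, tardiness=max(0,26-11)=15
  Job 5: p=8, d=17, C=34, tardiness=max(0,34-17)=17
  Job 6: p=3, d=21, C=37, tardiness=max(0,37-21)=16
Total tardiness = 59

59


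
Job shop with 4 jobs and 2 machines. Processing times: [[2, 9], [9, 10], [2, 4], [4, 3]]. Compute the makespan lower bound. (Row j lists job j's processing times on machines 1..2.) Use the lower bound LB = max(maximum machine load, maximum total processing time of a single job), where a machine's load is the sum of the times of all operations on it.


Machine loads:
  Machine 1: 2 + 9 + 2 + 4 = 17
  Machine 2: 9 + 10 + 4 + 3 = 26
Max machine load = 26
Job totals:
  Job 1: 11
  Job 2: 19
  Job 3: 6
  Job 4: 7
Max job total = 19
Lower bound = max(26, 19) = 26

26


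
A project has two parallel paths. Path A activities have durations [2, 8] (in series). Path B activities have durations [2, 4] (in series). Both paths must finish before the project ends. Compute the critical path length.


Path A total = 2 + 8 = 10
Path B total = 2 + 4 = 6
Critical path = longest path = max(10, 6) = 10

10


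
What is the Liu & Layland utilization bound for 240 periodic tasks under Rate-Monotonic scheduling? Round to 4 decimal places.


Compute 2^(1/240) = 1.0028922879
Subtract 1: 1.0028922879 - 1 = 0.0028922879
Multiply by n: 240 * 0.0028922879 = 0.6941490960
Round to 4 dp: 0.6941

0.6941


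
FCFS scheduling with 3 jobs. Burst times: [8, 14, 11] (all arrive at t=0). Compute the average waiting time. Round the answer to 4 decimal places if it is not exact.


FCFS order (as given): [8, 14, 11]
Waiting times:
  Job 1: wait = 0
  Job 2: wait = 8
  Job 3: wait = 22
Sum of waiting times = 30
Average waiting time = 30/3 = 10.0

10.0


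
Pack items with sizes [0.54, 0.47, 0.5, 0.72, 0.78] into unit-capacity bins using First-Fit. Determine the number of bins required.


Place items sequentially using First-Fit:
  Item 0.54 -> new Bin 1
  Item 0.47 -> new Bin 2
  Item 0.5 -> Bin 2 (now 0.97)
  Item 0.72 -> new Bin 3
  Item 0.78 -> new Bin 4
Total bins used = 4

4


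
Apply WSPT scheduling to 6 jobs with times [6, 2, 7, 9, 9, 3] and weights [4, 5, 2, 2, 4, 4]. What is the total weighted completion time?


Compute p/w ratios and sort ascending (WSPT): [(2, 5), (3, 4), (6, 4), (9, 4), (7, 2), (9, 2)]
Compute weighted completion times:
  Job (p=2,w=5): C=2, w*C=5*2=10
  Job (p=3,w=4): C=5, w*C=4*5=20
  Job (p=6,w=4): C=11, w*C=4*11=44
  Job (p=9,w=4): C=20, w*C=4*20=80
  Job (p=7,w=2): C=27, w*C=2*27=54
  Job (p=9,w=2): C=36, w*C=2*36=72
Total weighted completion time = 280

280


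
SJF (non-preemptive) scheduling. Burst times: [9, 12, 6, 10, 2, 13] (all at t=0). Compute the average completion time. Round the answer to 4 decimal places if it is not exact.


SJF order (ascending): [2, 6, 9, 10, 12, 13]
Completion times:
  Job 1: burst=2, C=2
  Job 2: burst=6, C=8
  Job 3: burst=9, C=17
  Job 4: burst=10, C=27
  Job 5: burst=12, C=39
  Job 6: burst=13, C=52
Average completion = 145/6 = 24.1667

24.1667


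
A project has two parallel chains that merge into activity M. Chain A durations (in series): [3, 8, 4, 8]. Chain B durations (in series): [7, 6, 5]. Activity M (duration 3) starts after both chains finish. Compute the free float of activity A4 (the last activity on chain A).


ES(A4) = sum of predecessors on chain A = 15
EF(A4) = ES + duration = 15 + 8 = 23
Successor of A4 is M. ES(M) = max(sum(A), sum(B)) = max(23, 18) = 23
Free float = ES(successor) - EF(current) = 23 - 23 = 0

0


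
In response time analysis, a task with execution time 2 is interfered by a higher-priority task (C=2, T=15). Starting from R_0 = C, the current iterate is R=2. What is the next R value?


R_next = C + ceil(R_prev / T_hp) * C_hp
ceil(2 / 15) = ceil(0.1333) = 1
Interference = 1 * 2 = 2
R_next = 2 + 2 = 4

4


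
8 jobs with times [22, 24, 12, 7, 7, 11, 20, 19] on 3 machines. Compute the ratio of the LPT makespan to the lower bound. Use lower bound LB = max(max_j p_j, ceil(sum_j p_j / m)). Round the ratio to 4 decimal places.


LPT order: [24, 22, 20, 19, 12, 11, 7, 7]
Machine loads after assignment: [42, 41, 39]
LPT makespan = 42
Lower bound = max(max_job, ceil(total/3)) = max(24, 41) = 41
Ratio = 42 / 41 = 1.0244

1.0244


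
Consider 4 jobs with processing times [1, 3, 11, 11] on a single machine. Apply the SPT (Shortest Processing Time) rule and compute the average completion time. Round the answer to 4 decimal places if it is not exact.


Sort jobs by processing time (SPT order): [1, 3, 11, 11]
Compute completion times sequentially:
  Job 1: processing = 1, completes at 1
  Job 2: processing = 3, completes at 4
  Job 3: processing = 11, completes at 15
  Job 4: processing = 11, completes at 26
Sum of completion times = 46
Average completion time = 46/4 = 11.5

11.5


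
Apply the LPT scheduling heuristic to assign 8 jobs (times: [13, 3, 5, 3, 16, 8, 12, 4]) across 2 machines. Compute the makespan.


Sort jobs in decreasing order (LPT): [16, 13, 12, 8, 5, 4, 3, 3]
Assign each job to the least loaded machine:
  Machine 1: jobs [16, 8, 5, 3], load = 32
  Machine 2: jobs [13, 12, 4, 3], load = 32
Makespan = max load = 32

32


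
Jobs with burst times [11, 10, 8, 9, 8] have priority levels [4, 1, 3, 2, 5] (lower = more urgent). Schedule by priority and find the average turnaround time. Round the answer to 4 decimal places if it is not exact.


Sort by priority (ascending = highest first):
Order: [(1, 10), (2, 9), (3, 8), (4, 11), (5, 8)]
Completion times:
  Priority 1, burst=10, C=10
  Priority 2, burst=9, C=19
  Priority 3, burst=8, C=27
  Priority 4, burst=11, C=38
  Priority 5, burst=8, C=46
Average turnaround = 140/5 = 28.0

28.0


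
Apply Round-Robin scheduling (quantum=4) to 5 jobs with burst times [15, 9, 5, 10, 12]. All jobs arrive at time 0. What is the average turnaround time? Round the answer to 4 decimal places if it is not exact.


Time quantum = 4
Execution trace:
  J1 runs 4 units, time = 4
  J2 runs 4 units, time = 8
  J3 runs 4 units, time = 12
  J4 runs 4 units, time = 16
  J5 runs 4 units, time = 20
  J1 runs 4 units, time = 24
  J2 runs 4 units, time = 28
  J3 runs 1 units, time = 29
  J4 runs 4 units, time = 33
  J5 runs 4 units, time = 37
  J1 runs 4 units, time = 41
  J2 runs 1 units, time = 42
  J4 runs 2 units, time = 44
  J5 runs 4 units, time = 48
  J1 runs 3 units, time = 51
Finish times: [51, 42, 29, 44, 48]
Average turnaround = 214/5 = 42.8

42.8


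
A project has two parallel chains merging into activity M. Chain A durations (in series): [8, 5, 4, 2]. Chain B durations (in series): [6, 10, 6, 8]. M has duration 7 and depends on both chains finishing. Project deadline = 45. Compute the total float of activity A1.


Forward pass: ES(A1) = sum of predecessors on chain A = 0
EF = ES + duration = 0 + 8 = 8
Backward pass: LF(M) = deadline = 45; LS(M) = 45 - 7 = 38
LF(A1) = LS(M) - sum(successors on chain A) = 38 - 11 = 27
LS = LF - duration = 27 - 8 = 19
Total float = LS - ES = 19 - 0 = 19

19


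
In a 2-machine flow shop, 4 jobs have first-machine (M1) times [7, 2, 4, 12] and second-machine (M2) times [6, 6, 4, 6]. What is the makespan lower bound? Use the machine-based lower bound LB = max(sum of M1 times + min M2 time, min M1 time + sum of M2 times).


LB1 = sum(M1 times) + min(M2 times) = 25 + 4 = 29
LB2 = min(M1 times) + sum(M2 times) = 2 + 22 = 24
Lower bound = max(LB1, LB2) = max(29, 24) = 29

29


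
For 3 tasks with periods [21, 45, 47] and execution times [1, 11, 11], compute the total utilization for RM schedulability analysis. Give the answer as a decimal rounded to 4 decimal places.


Compute individual utilizations (exact fractions):
  Task 1: C/T = 1/21 (approx. 0.0476)
  Task 2: C/T = 11/45 (approx. 0.2444)
  Task 3: C/T = 11/47 (approx. 0.234)
Total utilization U = 1/21 + 11/45 + 11/47 = 7789/14805
Rounded to 4 decimal places: U = 0.5261
RM (Liu & Layland) bound for 3 tasks = 0.779763; compare with U = 7789/14805 (approx. 0.526106)
U <= bound, so schedulable by RM sufficient condition.

0.5261


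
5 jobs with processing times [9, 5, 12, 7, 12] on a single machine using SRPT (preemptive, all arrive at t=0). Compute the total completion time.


Since all jobs arrive at t=0, SRPT equals SPT ordering.
SPT order: [5, 7, 9, 12, 12]
Completion times:
  Job 1: p=5, C=5
  Job 2: p=7, C=12
  Job 3: p=9, C=21
  Job 4: p=12, C=33
  Job 5: p=12, C=45
Total completion time = 5 + 12 + 21 + 33 + 45 = 116

116


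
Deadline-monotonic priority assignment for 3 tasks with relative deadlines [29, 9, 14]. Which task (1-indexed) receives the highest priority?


Sort tasks by relative deadline (ascending):
  Task 2: deadline = 9
  Task 3: deadline = 14
  Task 1: deadline = 29
Priority order (highest first): [2, 3, 1]
Highest priority task = 2

2


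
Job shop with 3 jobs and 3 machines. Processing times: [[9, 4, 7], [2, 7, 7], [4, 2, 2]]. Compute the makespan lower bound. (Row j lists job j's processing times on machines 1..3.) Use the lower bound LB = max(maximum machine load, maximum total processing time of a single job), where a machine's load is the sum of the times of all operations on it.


Machine loads:
  Machine 1: 9 + 2 + 4 = 15
  Machine 2: 4 + 7 + 2 = 13
  Machine 3: 7 + 7 + 2 = 16
Max machine load = 16
Job totals:
  Job 1: 20
  Job 2: 16
  Job 3: 8
Max job total = 20
Lower bound = max(16, 20) = 20

20


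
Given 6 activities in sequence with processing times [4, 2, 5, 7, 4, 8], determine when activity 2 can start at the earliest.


Activity 2 starts after activities 1 through 1 complete.
Predecessor durations: [4]
ES = 4 = 4

4


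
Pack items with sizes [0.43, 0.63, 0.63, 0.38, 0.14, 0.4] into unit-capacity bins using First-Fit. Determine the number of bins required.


Place items sequentially using First-Fit:
  Item 0.43 -> new Bin 1
  Item 0.63 -> new Bin 2
  Item 0.63 -> new Bin 3
  Item 0.38 -> Bin 1 (now 0.81)
  Item 0.14 -> Bin 1 (now 0.95)
  Item 0.4 -> new Bin 4
Total bins used = 4

4


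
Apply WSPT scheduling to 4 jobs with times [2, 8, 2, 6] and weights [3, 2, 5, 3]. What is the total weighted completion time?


Compute p/w ratios and sort ascending (WSPT): [(2, 5), (2, 3), (6, 3), (8, 2)]
Compute weighted completion times:
  Job (p=2,w=5): C=2, w*C=5*2=10
  Job (p=2,w=3): C=4, w*C=3*4=12
  Job (p=6,w=3): C=10, w*C=3*10=30
  Job (p=8,w=2): C=18, w*C=2*18=36
Total weighted completion time = 88

88


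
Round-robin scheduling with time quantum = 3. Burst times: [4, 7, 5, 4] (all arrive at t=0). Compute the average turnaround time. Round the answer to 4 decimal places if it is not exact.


Time quantum = 3
Execution trace:
  J1 runs 3 units, time = 3
  J2 runs 3 units, time = 6
  J3 runs 3 units, time = 9
  J4 runs 3 units, time = 12
  J1 runs 1 units, time = 13
  J2 runs 3 units, time = 16
  J3 runs 2 units, time = 18
  J4 runs 1 units, time = 19
  J2 runs 1 units, time = 20
Finish times: [13, 20, 18, 19]
Average turnaround = 70/4 = 17.5

17.5


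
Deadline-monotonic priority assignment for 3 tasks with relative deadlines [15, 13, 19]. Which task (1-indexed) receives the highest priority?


Sort tasks by relative deadline (ascending):
  Task 2: deadline = 13
  Task 1: deadline = 15
  Task 3: deadline = 19
Priority order (highest first): [2, 1, 3]
Highest priority task = 2

2


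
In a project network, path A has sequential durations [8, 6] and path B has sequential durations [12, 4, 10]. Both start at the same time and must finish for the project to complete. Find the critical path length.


Path A total = 8 + 6 = 14
Path B total = 12 + 4 + 10 = 26
Critical path = longest path = max(14, 26) = 26

26


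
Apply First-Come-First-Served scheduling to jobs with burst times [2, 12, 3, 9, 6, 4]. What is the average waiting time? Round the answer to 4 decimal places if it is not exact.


FCFS order (as given): [2, 12, 3, 9, 6, 4]
Waiting times:
  Job 1: wait = 0
  Job 2: wait = 2
  Job 3: wait = 14
  Job 4: wait = 17
  Job 5: wait = 26
  Job 6: wait = 32
Sum of waiting times = 91
Average waiting time = 91/6 = 15.1667

15.1667


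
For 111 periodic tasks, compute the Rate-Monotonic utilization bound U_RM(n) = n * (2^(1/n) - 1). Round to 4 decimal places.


Compute 2^(1/111) = 1.0062641072
Subtract 1: 1.0062641072 - 1 = 0.0062641072
Multiply by n: 111 * 0.0062641072 = 0.6953158992
Round to 4 dp: 0.6953

0.6953


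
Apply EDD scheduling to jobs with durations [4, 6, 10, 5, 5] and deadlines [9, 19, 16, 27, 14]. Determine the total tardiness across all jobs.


Sort by due date (EDD order): [(4, 9), (5, 14), (10, 16), (6, 19), (5, 27)]
Compute completion times and tardiness:
  Job 1: p=4, d=9, C=4, tardiness=max(0,4-9)=0
  Job 2: p=5, d=14, C=9, tardiness=max(0,9-14)=0
  Job 3: p=10, d=16, C=19, tardiness=max(0,19-16)=3
  Job 4: p=6, d=19, C=25, tardiness=max(0,25-19)=6
  Job 5: p=5, d=27, C=30, tardiness=max(0,30-27)=3
Total tardiness = 12

12


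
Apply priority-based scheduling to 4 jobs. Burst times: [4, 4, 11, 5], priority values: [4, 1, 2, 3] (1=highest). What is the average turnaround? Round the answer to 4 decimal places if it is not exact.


Sort by priority (ascending = highest first):
Order: [(1, 4), (2, 11), (3, 5), (4, 4)]
Completion times:
  Priority 1, burst=4, C=4
  Priority 2, burst=11, C=15
  Priority 3, burst=5, C=20
  Priority 4, burst=4, C=24
Average turnaround = 63/4 = 15.75

15.75


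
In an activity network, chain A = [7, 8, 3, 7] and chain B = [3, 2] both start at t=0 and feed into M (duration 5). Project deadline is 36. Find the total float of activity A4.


Forward pass: ES(A4) = sum of predecessors on chain A = 18
EF = ES + duration = 18 + 7 = 25
Backward pass: LF(M) = deadline = 36; LS(M) = 36 - 5 = 31
LF(A4) = LS(M) - sum(successors on chain A) = 31 - 0 = 31
LS = LF - duration = 31 - 7 = 24
Total float = LS - ES = 24 - 18 = 6

6


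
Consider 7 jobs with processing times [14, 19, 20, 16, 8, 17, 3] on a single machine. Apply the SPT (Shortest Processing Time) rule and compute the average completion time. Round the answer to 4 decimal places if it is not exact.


Sort jobs by processing time (SPT order): [3, 8, 14, 16, 17, 19, 20]
Compute completion times sequentially:
  Job 1: processing = 3, completes at 3
  Job 2: processing = 8, completes at 11
  Job 3: processing = 14, completes at 25
  Job 4: processing = 16, completes at 41
  Job 5: processing = 17, completes at 58
  Job 6: processing = 19, completes at 77
  Job 7: processing = 20, completes at 97
Sum of completion times = 312
Average completion time = 312/7 = 44.5714

44.5714


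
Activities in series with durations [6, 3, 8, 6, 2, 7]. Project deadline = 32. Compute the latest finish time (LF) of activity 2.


LF(activity 2) = deadline - sum of successor durations
Successors: activities 3 through 6 with durations [8, 6, 2, 7]
Sum of successor durations = 23
LF = 32 - 23 = 9

9


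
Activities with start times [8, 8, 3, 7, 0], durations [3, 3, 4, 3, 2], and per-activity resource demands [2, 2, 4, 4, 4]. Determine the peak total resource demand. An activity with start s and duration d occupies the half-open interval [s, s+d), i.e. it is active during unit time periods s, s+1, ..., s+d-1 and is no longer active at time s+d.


Each activity i is active on [start_i, start_i + duration_i).
Compute total resource usage per time slot:
  t=0: active resources = [4], total = 4
  t=1: active resources = [4], total = 4
  t=2: active resources = [], total = 0
  t=3: active resources = [4], total = 4
  t=4: active resources = [4], total = 4
  t=5: active resources = [4], total = 4
  t=6: active resources = [4], total = 4
  t=7: active resources = [4], total = 4
  t=8: active resources = [2, 2, 4], total = 8
  t=9: active resources = [2, 2, 4], total = 8
  t=10: active resources = [2, 2], total = 4
Peak resource demand = 8

8


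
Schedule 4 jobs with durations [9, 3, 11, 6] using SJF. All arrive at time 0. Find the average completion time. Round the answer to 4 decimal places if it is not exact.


SJF order (ascending): [3, 6, 9, 11]
Completion times:
  Job 1: burst=3, C=3
  Job 2: burst=6, C=9
  Job 3: burst=9, C=18
  Job 4: burst=11, C=29
Average completion = 59/4 = 14.75

14.75


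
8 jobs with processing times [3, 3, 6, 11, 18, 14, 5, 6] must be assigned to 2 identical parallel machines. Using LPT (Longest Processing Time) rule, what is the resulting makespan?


Sort jobs in decreasing order (LPT): [18, 14, 11, 6, 6, 5, 3, 3]
Assign each job to the least loaded machine:
  Machine 1: jobs [18, 6, 6, 3], load = 33
  Machine 2: jobs [14, 11, 5, 3], load = 33
Makespan = max load = 33

33


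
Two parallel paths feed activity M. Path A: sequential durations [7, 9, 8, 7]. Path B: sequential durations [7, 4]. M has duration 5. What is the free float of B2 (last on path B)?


ES(B2) = sum of predecessors on chain B = 7
EF(B2) = ES + duration = 7 + 4 = 11
Successor of B2 is M. ES(M) = max(sum(A), sum(B)) = max(31, 11) = 31
Free float = ES(successor) - EF(current) = 31 - 11 = 20

20


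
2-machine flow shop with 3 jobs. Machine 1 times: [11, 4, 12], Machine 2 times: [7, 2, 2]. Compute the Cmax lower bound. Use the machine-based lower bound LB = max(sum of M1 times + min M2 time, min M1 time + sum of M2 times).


LB1 = sum(M1 times) + min(M2 times) = 27 + 2 = 29
LB2 = min(M1 times) + sum(M2 times) = 4 + 11 = 15
Lower bound = max(LB1, LB2) = max(29, 15) = 29

29


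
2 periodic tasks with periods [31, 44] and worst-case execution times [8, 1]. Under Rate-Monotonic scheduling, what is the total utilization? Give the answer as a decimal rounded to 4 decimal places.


Compute individual utilizations (exact fractions):
  Task 1: C/T = 8/31 (approx. 0.2581)
  Task 2: C/T = 1/44 (approx. 0.0227)
Total utilization U = 8/31 + 1/44 = 383/1364
Rounded to 4 decimal places: U = 0.2808
RM (Liu & Layland) bound for 2 tasks = 0.828427; compare with U = 383/1364 (approx. 0.280792)
U <= bound, so schedulable by RM sufficient condition.

0.2808


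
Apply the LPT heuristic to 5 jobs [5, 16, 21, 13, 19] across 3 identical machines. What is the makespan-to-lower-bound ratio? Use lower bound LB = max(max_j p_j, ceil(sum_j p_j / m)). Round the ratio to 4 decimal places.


LPT order: [21, 19, 16, 13, 5]
Machine loads after assignment: [21, 24, 29]
LPT makespan = 29
Lower bound = max(max_job, ceil(total/3)) = max(21, 25) = 25
Ratio = 29 / 25 = 1.16

1.16


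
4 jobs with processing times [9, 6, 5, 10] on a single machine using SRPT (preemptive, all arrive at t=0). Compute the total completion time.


Since all jobs arrive at t=0, SRPT equals SPT ordering.
SPT order: [5, 6, 9, 10]
Completion times:
  Job 1: p=5, C=5
  Job 2: p=6, C=11
  Job 3: p=9, C=20
  Job 4: p=10, C=30
Total completion time = 5 + 11 + 20 + 30 = 66

66


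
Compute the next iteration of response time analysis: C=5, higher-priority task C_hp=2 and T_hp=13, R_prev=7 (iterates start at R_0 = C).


R_next = C + ceil(R_prev / T_hp) * C_hp
ceil(7 / 13) = ceil(0.5385) = 1
Interference = 1 * 2 = 2
R_next = 5 + 2 = 7
R_next = R_prev, so the iteration has converged (response time = 7).

7


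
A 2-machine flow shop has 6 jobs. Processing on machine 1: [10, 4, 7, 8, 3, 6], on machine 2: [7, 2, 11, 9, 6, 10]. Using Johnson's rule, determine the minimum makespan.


Apply Johnson's rule:
  Group 1 (a <= b): [(5, 3, 6), (6, 6, 10), (3, 7, 11), (4, 8, 9)]
  Group 2 (a > b): [(1, 10, 7), (2, 4, 2)]
Optimal job order: [5, 6, 3, 4, 1, 2]
Schedule:
  Job 5: M1 done at 3, M2 done at 9
  Job 6: M1 done at 9, M2 done at 19
  Job 3: M1 done at 16, M2 done at 30
  Job 4: M1 done at 24, M2 done at 39
  Job 1: M1 done at 34, M2 done at 46
  Job 2: M1 done at 38, M2 done at 48
Makespan = 48

48


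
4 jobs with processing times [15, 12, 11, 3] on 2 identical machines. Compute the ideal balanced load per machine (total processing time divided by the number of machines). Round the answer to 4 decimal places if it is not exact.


Total processing time = 15 + 12 + 11 + 3 = 41
Number of machines = 2
Ideal balanced load = 41 / 2 = 20.5

20.5


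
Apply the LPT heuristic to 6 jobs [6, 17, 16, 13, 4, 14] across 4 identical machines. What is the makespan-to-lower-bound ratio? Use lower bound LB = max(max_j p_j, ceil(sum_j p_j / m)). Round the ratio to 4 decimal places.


LPT order: [17, 16, 14, 13, 6, 4]
Machine loads after assignment: [17, 16, 18, 19]
LPT makespan = 19
Lower bound = max(max_job, ceil(total/4)) = max(17, 18) = 18
Ratio = 19 / 18 = 1.0556

1.0556


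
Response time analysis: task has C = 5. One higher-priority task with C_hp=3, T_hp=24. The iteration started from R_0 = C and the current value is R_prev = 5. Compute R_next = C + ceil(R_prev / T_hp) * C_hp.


R_next = C + ceil(R_prev / T_hp) * C_hp
ceil(5 / 24) = ceil(0.2083) = 1
Interference = 1 * 3 = 3
R_next = 5 + 3 = 8

8


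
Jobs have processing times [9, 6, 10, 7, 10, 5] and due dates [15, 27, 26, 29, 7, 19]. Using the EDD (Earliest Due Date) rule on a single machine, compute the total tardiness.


Sort by due date (EDD order): [(10, 7), (9, 15), (5, 19), (10, 26), (6, 27), (7, 29)]
Compute completion times and tardiness:
  Job 1: p=10, d=7, C=10, tardiness=max(0,10-7)=3
  Job 2: p=9, d=15, C=19, tardiness=max(0,19-15)=4
  Job 3: p=5, d=19, C=24, tardiness=max(0,24-19)=5
  Job 4: p=10, d=26, C=34, tardiness=max(0,34-26)=8
  Job 5: p=6, d=27, C=40, tardiness=max(0,40-27)=13
  Job 6: p=7, d=29, C=47, tardiness=max(0,47-29)=18
Total tardiness = 51

51


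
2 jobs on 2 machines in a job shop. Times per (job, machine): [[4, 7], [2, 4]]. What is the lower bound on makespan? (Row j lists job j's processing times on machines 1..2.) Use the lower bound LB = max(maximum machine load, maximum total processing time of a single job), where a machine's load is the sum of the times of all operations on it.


Machine loads:
  Machine 1: 4 + 2 = 6
  Machine 2: 7 + 4 = 11
Max machine load = 11
Job totals:
  Job 1: 11
  Job 2: 6
Max job total = 11
Lower bound = max(11, 11) = 11

11


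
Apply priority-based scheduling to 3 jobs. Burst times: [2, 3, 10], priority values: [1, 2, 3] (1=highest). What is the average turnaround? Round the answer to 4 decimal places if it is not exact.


Sort by priority (ascending = highest first):
Order: [(1, 2), (2, 3), (3, 10)]
Completion times:
  Priority 1, burst=2, C=2
  Priority 2, burst=3, C=5
  Priority 3, burst=10, C=15
Average turnaround = 22/3 = 7.3333

7.3333


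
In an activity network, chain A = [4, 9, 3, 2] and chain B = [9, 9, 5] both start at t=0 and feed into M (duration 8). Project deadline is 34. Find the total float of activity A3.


Forward pass: ES(A3) = sum of predecessors on chain A = 13
EF = ES + duration = 13 + 3 = 16
Backward pass: LF(M) = deadline = 34; LS(M) = 34 - 8 = 26
LF(A3) = LS(M) - sum(successors on chain A) = 26 - 2 = 24
LS = LF - duration = 24 - 3 = 21
Total float = LS - ES = 21 - 13 = 8

8


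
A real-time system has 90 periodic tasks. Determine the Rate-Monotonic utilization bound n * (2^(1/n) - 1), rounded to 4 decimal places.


Compute 2^(1/90) = 1.0077313692
Subtract 1: 1.0077313692 - 1 = 0.0077313692
Multiply by n: 90 * 0.0077313692 = 0.6958232280
Round to 4 dp: 0.6958

0.6958


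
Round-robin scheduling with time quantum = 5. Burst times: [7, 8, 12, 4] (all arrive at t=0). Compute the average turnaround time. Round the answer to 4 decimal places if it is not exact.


Time quantum = 5
Execution trace:
  J1 runs 5 units, time = 5
  J2 runs 5 units, time = 10
  J3 runs 5 units, time = 15
  J4 runs 4 units, time = 19
  J1 runs 2 units, time = 21
  J2 runs 3 units, time = 24
  J3 runs 5 units, time = 29
  J3 runs 2 units, time = 31
Finish times: [21, 24, 31, 19]
Average turnaround = 95/4 = 23.75

23.75


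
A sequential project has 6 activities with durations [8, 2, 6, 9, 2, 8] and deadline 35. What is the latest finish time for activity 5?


LF(activity 5) = deadline - sum of successor durations
Successors: activities 6 through 6 with durations [8]
Sum of successor durations = 8
LF = 35 - 8 = 27

27


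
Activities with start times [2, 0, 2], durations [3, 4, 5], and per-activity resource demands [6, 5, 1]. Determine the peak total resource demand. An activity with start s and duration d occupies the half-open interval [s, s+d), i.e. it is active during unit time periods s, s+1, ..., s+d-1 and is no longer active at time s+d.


Each activity i is active on [start_i, start_i + duration_i).
Compute total resource usage per time slot:
  t=0: active resources = [5], total = 5
  t=1: active resources = [5], total = 5
  t=2: active resources = [6, 5, 1], total = 12
  t=3: active resources = [6, 5, 1], total = 12
  t=4: active resources = [6, 1], total = 7
  t=5: active resources = [1], total = 1
  t=6: active resources = [1], total = 1
Peak resource demand = 12

12


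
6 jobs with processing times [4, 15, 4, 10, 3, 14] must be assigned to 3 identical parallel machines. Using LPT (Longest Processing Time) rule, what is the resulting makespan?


Sort jobs in decreasing order (LPT): [15, 14, 10, 4, 4, 3]
Assign each job to the least loaded machine:
  Machine 1: jobs [15], load = 15
  Machine 2: jobs [14, 4], load = 18
  Machine 3: jobs [10, 4, 3], load = 17
Makespan = max load = 18

18


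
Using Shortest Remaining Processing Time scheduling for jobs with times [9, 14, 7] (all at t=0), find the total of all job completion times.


Since all jobs arrive at t=0, SRPT equals SPT ordering.
SPT order: [7, 9, 14]
Completion times:
  Job 1: p=7, C=7
  Job 2: p=9, C=16
  Job 3: p=14, C=30
Total completion time = 7 + 16 + 30 = 53

53


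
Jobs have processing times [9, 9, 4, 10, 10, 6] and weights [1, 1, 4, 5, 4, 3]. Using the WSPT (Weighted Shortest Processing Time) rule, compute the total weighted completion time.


Compute p/w ratios and sort ascending (WSPT): [(4, 4), (10, 5), (6, 3), (10, 4), (9, 1), (9, 1)]
Compute weighted completion times:
  Job (p=4,w=4): C=4, w*C=4*4=16
  Job (p=10,w=5): C=14, w*C=5*14=70
  Job (p=6,w=3): C=20, w*C=3*20=60
  Job (p=10,w=4): C=30, w*C=4*30=120
  Job (p=9,w=1): C=39, w*C=1*39=39
  Job (p=9,w=1): C=48, w*C=1*48=48
Total weighted completion time = 353

353


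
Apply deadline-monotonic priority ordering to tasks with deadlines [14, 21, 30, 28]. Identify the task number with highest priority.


Sort tasks by relative deadline (ascending):
  Task 1: deadline = 14
  Task 2: deadline = 21
  Task 4: deadline = 28
  Task 3: deadline = 30
Priority order (highest first): [1, 2, 4, 3]
Highest priority task = 1

1


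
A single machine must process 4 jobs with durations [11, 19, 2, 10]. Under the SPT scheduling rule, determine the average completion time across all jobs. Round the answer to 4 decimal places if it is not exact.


Sort jobs by processing time (SPT order): [2, 10, 11, 19]
Compute completion times sequentially:
  Job 1: processing = 2, completes at 2
  Job 2: processing = 10, completes at 12
  Job 3: processing = 11, completes at 23
  Job 4: processing = 19, completes at 42
Sum of completion times = 79
Average completion time = 79/4 = 19.75

19.75


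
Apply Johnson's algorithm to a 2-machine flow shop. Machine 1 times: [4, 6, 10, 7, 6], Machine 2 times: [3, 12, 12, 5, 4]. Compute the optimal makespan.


Apply Johnson's rule:
  Group 1 (a <= b): [(2, 6, 12), (3, 10, 12)]
  Group 2 (a > b): [(4, 7, 5), (5, 6, 4), (1, 4, 3)]
Optimal job order: [2, 3, 4, 5, 1]
Schedule:
  Job 2: M1 done at 6, M2 done at 18
  Job 3: M1 done at 16, M2 done at 30
  Job 4: M1 done at 23, M2 done at 35
  Job 5: M1 done at 29, M2 done at 39
  Job 1: M1 done at 33, M2 done at 42
Makespan = 42

42


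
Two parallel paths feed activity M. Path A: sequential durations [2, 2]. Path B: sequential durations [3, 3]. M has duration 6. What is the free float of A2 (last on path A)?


ES(A2) = sum of predecessors on chain A = 2
EF(A2) = ES + duration = 2 + 2 = 4
Successor of A2 is M. ES(M) = max(sum(A), sum(B)) = max(4, 6) = 6
Free float = ES(successor) - EF(current) = 6 - 4 = 2

2


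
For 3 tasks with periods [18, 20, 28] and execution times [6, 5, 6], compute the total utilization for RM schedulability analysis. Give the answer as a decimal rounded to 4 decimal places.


Compute individual utilizations (exact fractions):
  Task 1: C/T = 6/18 = 1/3 (approx. 0.3333)
  Task 2: C/T = 5/20 = 1/4 (approx. 0.25)
  Task 3: C/T = 6/28 = 3/14 (approx. 0.2143)
Total utilization U = 1/3 + 1/4 + 3/14 = 67/84
Rounded to 4 decimal places: U = 0.7976
RM (Liu & Layland) bound for 3 tasks = 0.779763; compare with U = 67/84 (approx. 0.797619)
bound < U <= 1, so the RM sufficient condition is not met (inconclusive; an exact test such as response-time analysis is needed).

0.7976


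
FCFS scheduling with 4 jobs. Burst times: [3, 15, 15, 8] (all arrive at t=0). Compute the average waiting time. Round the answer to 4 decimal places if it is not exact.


FCFS order (as given): [3, 15, 15, 8]
Waiting times:
  Job 1: wait = 0
  Job 2: wait = 3
  Job 3: wait = 18
  Job 4: wait = 33
Sum of waiting times = 54
Average waiting time = 54/4 = 13.5

13.5


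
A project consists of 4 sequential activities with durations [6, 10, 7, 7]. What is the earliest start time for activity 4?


Activity 4 starts after activities 1 through 3 complete.
Predecessor durations: [6, 10, 7]
ES = 6 + 10 + 7 = 23

23


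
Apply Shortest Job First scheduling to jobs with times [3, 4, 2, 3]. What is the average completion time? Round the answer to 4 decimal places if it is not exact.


SJF order (ascending): [2, 3, 3, 4]
Completion times:
  Job 1: burst=2, C=2
  Job 2: burst=3, C=5
  Job 3: burst=3, C=8
  Job 4: burst=4, C=12
Average completion = 27/4 = 6.75

6.75


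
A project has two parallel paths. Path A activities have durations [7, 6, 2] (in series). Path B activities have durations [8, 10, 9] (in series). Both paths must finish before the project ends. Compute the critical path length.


Path A total = 7 + 6 + 2 = 15
Path B total = 8 + 10 + 9 = 27
Critical path = longest path = max(15, 27) = 27

27


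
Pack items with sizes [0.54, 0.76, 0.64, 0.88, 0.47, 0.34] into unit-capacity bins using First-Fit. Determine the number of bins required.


Place items sequentially using First-Fit:
  Item 0.54 -> new Bin 1
  Item 0.76 -> new Bin 2
  Item 0.64 -> new Bin 3
  Item 0.88 -> new Bin 4
  Item 0.47 -> new Bin 5
  Item 0.34 -> Bin 1 (now 0.88)
Total bins used = 5

5


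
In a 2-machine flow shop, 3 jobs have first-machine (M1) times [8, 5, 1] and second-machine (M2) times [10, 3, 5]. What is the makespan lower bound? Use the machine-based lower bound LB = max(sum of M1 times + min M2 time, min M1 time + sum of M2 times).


LB1 = sum(M1 times) + min(M2 times) = 14 + 3 = 17
LB2 = min(M1 times) + sum(M2 times) = 1 + 18 = 19
Lower bound = max(LB1, LB2) = max(17, 19) = 19

19


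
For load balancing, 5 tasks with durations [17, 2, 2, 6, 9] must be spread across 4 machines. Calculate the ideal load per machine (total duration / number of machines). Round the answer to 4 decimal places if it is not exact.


Total processing time = 17 + 2 + 2 + 6 + 9 = 36
Number of machines = 4
Ideal balanced load = 36 / 4 = 9.0

9.0


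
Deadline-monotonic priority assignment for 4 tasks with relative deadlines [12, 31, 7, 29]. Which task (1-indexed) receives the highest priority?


Sort tasks by relative deadline (ascending):
  Task 3: deadline = 7
  Task 1: deadline = 12
  Task 4: deadline = 29
  Task 2: deadline = 31
Priority order (highest first): [3, 1, 4, 2]
Highest priority task = 3

3


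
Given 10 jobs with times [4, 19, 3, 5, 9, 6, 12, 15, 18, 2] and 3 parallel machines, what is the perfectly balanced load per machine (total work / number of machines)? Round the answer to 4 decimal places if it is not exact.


Total processing time = 4 + 19 + 3 + 5 + 9 + 6 + 12 + 15 + 18 + 2 = 93
Number of machines = 3
Ideal balanced load = 93 / 3 = 31.0

31.0


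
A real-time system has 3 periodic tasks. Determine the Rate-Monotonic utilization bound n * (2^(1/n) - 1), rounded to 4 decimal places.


Compute 2^(1/3) = 1.2599210499
Subtract 1: 1.2599210499 - 1 = 0.2599210499
Multiply by n: 3 * 0.2599210499 = 0.7797631497
Round to 4 dp: 0.7798

0.7798
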